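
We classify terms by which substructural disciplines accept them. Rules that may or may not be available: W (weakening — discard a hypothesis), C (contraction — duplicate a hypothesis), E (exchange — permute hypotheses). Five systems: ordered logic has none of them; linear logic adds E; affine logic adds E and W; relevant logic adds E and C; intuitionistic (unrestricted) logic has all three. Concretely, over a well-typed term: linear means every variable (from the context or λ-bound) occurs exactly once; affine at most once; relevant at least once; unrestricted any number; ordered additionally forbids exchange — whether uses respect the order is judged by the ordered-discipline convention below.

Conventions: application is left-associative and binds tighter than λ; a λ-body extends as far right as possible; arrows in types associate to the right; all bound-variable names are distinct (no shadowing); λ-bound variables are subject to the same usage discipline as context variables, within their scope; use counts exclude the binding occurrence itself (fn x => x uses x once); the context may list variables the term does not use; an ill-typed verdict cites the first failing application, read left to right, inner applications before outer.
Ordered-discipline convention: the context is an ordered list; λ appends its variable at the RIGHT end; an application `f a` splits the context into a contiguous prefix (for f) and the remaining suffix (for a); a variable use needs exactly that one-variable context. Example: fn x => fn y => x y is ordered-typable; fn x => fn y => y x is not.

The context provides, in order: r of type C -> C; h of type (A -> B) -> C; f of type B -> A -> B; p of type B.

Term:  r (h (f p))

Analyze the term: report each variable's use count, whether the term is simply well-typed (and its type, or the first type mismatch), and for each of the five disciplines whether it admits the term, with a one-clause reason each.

usage: r: 1×; h: 1×; f: 1×; p: 1×
left-to-right use order: r, h, f, p
typing: the term checks, with type C
ordered: ✓, single-use (r, h, f, p), ordered derivation ok
linear: ✓, r, h, f, p: one use apiece
affine: ✓, at most one use each (r, h, f, p)
relevant: ✓, r, h, f, p: all used, weakening unneeded
unrestricted: ✓, simply typable at C; W, C, E all held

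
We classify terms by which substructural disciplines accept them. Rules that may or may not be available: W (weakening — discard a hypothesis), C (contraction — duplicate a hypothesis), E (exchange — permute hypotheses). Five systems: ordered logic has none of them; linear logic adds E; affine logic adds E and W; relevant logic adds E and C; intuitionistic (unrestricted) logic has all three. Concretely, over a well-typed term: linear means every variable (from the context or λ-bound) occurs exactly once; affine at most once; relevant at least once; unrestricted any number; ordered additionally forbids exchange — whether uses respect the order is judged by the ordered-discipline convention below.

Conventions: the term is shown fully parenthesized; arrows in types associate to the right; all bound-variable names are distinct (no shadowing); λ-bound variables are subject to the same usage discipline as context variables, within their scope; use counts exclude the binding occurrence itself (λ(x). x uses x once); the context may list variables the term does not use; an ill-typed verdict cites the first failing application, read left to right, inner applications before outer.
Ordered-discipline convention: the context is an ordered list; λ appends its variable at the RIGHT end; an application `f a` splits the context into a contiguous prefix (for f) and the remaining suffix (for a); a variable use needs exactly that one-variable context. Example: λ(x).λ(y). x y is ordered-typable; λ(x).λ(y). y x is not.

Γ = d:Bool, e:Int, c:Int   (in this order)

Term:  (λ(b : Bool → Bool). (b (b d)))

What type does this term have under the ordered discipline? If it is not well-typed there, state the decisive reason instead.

not well-typed under ordered — needs contraction — b ×2; e, c never used (weakening)
variable uses: d: 1×; e: 0×; c: 0×; b (λ-bound): 2×
order of uses: b, b, d
typing: well-typed at (Bool → Bool) → Bool
all disciplines: ordered ✗ · linear ✗ · affine ✗ · relevant ✗ · unrestricted ✓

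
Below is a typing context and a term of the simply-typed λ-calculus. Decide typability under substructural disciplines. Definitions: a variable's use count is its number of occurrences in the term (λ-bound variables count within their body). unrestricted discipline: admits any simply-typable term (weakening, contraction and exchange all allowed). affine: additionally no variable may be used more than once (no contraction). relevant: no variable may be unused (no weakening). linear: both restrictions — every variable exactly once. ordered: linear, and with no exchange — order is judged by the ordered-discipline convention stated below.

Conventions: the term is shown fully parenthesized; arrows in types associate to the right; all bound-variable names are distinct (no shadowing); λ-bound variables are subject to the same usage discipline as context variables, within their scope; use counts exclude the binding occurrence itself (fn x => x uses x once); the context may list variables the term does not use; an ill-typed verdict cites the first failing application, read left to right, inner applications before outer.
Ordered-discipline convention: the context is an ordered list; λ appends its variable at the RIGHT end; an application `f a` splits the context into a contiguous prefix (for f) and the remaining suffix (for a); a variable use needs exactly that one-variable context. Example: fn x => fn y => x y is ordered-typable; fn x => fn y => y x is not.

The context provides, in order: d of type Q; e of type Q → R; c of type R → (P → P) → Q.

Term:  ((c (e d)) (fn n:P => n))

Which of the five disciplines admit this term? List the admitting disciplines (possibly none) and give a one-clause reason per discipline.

admitted in: linear, affine, relevant, unrestricted
usage: d ×1, e ×1, c ×1, n [bound] ×1
use order (left to right): c, e, d, n
typing: well-typed — term : Q
ordered ✗ (use order c, e, d, n needs exchange)
linear ✓ (d, e, c, n: one use apiece)
affine ✓ (d, e, c, n: no repeats, contraction unneeded)
relevant ✓ (none of d, e, c, n goes unused)
unrestricted ✓ (well-typed at Q; no restrictions here)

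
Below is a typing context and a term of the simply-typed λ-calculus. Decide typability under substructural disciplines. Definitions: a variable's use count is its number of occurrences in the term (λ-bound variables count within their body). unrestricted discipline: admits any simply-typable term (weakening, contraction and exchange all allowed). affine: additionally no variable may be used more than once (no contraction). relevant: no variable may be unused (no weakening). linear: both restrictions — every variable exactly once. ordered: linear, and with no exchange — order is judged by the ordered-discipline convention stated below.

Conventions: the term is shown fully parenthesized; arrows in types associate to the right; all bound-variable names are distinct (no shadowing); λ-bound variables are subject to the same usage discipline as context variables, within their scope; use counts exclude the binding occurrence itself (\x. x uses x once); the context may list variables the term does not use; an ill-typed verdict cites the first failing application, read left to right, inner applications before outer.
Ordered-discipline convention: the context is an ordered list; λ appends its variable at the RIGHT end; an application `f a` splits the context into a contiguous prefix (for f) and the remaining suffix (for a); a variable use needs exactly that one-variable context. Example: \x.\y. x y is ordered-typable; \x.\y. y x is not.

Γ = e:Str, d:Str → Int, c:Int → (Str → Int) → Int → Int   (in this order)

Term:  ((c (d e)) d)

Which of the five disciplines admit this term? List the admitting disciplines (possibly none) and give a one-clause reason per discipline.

accepted by: relevant, unrestricted
counts: e=1; d=2; c=1
left-to-right use order: c, d, e, d
typing: ✓ — Int → Int
ordered ✗ (uses contraction: d ×2)
linear ✗ (uses contraction: d ×2)
affine ✗ (uses contraction: d ×2)
relevant ✓ (at least one use each (e, d, c))
unrestricted ✓ (simply typable at Int → Int; W, C, E all held)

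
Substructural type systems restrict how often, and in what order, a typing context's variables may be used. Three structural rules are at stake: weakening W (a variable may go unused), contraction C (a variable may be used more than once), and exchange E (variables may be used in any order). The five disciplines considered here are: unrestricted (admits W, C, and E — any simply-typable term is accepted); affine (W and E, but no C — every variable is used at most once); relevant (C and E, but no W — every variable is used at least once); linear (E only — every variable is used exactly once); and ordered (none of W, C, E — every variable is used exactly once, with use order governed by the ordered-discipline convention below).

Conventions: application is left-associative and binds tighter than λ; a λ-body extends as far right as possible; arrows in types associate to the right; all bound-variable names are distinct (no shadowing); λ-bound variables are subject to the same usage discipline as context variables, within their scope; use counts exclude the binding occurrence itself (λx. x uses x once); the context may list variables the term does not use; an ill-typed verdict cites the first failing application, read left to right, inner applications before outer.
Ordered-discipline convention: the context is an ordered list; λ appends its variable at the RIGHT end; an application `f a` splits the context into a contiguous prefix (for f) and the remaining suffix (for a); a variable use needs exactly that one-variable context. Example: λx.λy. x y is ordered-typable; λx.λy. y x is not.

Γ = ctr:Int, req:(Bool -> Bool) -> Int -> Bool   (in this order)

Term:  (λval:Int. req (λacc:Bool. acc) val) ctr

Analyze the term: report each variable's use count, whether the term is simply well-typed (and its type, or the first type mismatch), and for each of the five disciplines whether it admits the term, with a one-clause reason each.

counts: ctr: 1, req: 1, val [bound]: 1, acc [bound]: 1
order of uses: req, acc, val, ctr
typing: well-typed at Bool
ordered: ✗ — no contiguous prefix/suffix split fits req, acc, val, ctr
linear: ✓ — each of ctr, req, val, acc used exactly once
affine: ✓ — none of ctr, req, val, acc used more than once
relevant: ✓ — at least one use each (ctr, req, val, acc)
unrestricted: ✓ — typability at Bool is all that's needed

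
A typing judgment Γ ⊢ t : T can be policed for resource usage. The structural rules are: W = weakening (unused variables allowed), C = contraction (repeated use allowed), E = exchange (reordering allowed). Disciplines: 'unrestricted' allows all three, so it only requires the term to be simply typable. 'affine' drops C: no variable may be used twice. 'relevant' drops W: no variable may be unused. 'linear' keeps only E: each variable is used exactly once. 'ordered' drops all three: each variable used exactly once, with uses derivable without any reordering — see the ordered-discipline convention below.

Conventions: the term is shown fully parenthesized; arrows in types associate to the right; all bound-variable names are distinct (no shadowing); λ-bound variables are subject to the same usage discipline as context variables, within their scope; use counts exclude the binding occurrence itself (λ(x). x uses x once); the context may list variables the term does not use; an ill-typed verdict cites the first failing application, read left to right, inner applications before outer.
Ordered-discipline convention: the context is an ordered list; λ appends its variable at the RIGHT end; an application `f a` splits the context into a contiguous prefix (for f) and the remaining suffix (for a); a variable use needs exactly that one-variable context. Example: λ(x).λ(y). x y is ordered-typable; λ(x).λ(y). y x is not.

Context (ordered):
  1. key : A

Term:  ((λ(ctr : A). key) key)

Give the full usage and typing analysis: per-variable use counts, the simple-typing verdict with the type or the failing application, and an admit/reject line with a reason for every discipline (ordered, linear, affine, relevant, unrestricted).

variable uses: key: 2×, ctr [bound]: 0×
order of uses: key, key
typing: ✓ — A
ordered ✗ (repeated use of key ×2; unused: ctr — weakening required)
linear ✗ (repeated use of key ×2; unused: ctr — weakening required)
affine ✗ (repeated use of key ×2)
relevant ✗ (unused: ctr — weakening required)
unrestricted ✓ (well-typed at A; no restrictions here)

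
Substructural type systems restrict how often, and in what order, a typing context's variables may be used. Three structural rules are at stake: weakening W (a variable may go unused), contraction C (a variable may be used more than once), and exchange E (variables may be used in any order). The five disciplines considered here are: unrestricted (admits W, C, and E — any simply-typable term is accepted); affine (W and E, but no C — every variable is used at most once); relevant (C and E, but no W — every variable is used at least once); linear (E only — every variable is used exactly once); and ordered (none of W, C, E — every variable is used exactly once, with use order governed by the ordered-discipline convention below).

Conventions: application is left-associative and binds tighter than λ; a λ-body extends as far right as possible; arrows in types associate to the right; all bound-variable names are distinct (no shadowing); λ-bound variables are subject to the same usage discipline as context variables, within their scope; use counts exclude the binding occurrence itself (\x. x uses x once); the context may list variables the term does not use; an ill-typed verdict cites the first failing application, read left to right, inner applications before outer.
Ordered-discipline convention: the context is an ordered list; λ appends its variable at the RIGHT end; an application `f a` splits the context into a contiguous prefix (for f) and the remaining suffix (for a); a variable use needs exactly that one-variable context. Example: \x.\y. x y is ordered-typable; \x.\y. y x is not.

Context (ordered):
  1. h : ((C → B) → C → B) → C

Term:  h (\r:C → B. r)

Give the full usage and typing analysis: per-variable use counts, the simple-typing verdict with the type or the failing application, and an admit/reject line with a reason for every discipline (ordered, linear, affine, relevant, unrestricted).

usage: h: 1; r (λ-bound): 1
left-to-right use order: h, r
typing: well-typed — term : C
ordered ✓ (h, r once each; derivable with no W/C/E)
linear ✓ (single use per variable (h, r))
affine ✓ (h, r: no repeats, contraction unneeded)
relevant ✓ (none of h, r goes unused)
unrestricted ✓ (well-typed at C; no restrictions here)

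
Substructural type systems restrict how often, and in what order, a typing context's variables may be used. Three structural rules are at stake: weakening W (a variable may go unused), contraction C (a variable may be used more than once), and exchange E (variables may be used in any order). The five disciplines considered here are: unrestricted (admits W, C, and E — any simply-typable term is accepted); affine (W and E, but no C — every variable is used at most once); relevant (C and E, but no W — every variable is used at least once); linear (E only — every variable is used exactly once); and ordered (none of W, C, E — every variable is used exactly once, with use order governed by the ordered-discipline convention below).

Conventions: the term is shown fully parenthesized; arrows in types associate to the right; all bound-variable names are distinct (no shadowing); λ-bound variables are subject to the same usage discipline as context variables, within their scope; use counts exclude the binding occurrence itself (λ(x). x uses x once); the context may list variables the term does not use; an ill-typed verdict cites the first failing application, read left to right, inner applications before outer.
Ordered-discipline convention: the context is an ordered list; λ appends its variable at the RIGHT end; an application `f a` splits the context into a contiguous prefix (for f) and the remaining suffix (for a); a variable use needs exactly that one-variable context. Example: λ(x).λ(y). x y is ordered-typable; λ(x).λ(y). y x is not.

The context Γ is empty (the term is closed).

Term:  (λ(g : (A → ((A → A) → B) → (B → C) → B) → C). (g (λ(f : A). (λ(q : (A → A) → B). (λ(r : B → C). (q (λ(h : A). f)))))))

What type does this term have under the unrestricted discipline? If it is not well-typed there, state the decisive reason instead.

term : ((A → ((A → A) → B) → (B → C) → B) → C) → C
counts: g (bound) ×1; f (bound) ×1; q (bound) ×1; r (bound) ×0; h (bound) ×0
order of uses: g, q, f
typing: the term checks, with type ((A → ((A → A) → B) → (B → C) → B) → C) → C
all disciplines: ordered ✗, linear ✗, affine ✓, relevant ✗, unrestricted ✓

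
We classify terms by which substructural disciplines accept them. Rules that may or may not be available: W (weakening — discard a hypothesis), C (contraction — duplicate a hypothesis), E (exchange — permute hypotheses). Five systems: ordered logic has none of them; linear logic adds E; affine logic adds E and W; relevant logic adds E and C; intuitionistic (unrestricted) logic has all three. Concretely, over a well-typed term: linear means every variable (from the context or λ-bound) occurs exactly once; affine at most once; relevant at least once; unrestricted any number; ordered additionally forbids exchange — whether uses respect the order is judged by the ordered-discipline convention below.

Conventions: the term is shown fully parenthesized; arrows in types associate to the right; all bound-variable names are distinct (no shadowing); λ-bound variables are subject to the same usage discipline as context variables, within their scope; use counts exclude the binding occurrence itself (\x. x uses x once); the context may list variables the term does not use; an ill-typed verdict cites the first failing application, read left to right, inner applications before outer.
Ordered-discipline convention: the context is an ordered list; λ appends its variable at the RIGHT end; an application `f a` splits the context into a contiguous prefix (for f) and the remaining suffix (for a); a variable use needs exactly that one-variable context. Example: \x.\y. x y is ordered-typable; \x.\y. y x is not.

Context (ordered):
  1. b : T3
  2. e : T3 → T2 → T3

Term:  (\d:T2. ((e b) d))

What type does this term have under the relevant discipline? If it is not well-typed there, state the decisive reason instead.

term : T2 → T3
usage: b: 1×, e: 1×, d (λ-bound): 1×
left-to-right use order: e, b, d
typing: well-typed — term : T2 → T3
all disciplines: ordered ✗, linear ✓, affine ✓, relevant ✓, unrestricted ✓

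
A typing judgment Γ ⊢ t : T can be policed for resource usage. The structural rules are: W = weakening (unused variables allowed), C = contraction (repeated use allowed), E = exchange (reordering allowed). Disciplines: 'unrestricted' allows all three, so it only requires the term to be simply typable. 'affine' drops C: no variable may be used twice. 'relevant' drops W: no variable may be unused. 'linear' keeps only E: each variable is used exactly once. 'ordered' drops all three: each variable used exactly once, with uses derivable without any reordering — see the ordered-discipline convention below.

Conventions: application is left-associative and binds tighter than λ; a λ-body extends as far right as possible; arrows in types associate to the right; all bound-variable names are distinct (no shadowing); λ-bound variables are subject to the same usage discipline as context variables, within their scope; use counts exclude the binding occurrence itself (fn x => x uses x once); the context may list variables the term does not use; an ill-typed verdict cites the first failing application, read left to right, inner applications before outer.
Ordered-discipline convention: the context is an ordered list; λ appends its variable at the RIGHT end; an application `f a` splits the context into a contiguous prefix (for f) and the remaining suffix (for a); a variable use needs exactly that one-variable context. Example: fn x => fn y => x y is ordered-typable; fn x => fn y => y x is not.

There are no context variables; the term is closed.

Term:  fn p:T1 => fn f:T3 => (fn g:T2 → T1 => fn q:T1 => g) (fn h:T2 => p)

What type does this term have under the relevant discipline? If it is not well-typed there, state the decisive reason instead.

not well-typed under relevant — f, q, h never used (weakening)
use counts: p [bound]=1; f [bound]=0; g [bound]=1; q [bound]=0; h [bound]=0
left-to-right use order: g, p
typing: well-typed at T1 → T3 → T1 → T2 → T1
all disciplines: ordered ✗ · linear ✗ · affine ✓ · relevant ✗ · unrestricted ✓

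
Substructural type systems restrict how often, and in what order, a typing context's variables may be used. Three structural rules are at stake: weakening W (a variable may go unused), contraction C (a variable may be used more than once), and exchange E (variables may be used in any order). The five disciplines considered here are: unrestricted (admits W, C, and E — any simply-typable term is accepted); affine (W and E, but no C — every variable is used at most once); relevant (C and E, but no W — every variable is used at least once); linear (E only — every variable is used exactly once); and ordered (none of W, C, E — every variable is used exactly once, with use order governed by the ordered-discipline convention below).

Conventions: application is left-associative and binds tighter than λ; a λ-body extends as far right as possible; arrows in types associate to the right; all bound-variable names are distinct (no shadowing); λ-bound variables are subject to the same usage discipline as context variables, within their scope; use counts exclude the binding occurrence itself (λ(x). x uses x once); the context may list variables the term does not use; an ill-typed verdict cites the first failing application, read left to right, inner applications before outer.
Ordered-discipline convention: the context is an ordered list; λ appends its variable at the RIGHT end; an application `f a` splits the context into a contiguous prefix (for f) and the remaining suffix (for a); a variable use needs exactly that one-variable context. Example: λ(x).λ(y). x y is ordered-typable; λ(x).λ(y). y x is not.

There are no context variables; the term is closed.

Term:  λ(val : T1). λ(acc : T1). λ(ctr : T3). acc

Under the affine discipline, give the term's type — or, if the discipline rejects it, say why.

term : T1 -> T1 -> T3 -> T1
usage: val (bound): 0, acc (bound): 1, ctr (bound): 0
order of uses: acc
typing: the term checks, with type T1 -> T1 -> T3 -> T1
summary: ordered ✗, linear ✗, affine ✓, relevant ✗, unrestricted ✓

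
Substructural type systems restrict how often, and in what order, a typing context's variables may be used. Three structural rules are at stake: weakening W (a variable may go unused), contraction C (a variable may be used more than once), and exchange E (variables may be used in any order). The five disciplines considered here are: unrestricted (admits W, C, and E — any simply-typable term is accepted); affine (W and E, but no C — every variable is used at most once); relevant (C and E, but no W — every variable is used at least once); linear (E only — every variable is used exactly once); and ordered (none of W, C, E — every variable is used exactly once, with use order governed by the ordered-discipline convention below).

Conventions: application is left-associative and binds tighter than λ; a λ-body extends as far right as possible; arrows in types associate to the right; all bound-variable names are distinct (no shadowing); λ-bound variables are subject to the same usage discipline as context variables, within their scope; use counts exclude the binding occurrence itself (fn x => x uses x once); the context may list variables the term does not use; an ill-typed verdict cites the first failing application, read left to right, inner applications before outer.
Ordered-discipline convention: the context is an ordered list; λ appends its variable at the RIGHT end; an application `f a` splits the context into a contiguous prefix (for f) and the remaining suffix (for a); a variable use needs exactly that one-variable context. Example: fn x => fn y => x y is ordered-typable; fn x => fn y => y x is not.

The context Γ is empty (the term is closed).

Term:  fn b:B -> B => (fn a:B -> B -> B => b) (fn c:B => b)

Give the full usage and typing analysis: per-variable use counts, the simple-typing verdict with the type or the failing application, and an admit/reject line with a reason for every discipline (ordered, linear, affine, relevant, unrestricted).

counts: b (bound)=2, a (bound)=0, c (bound)=0
left-to-right use order: b, b
typing: the term checks, with type (B -> B) -> B -> B
ordered: ✗, needs contraction — b ×2; a, c left unused
linear: ✗, needs contraction — b ×2; a, c left unused
affine: ✗, needs contraction — b ×2
relevant: ✗, a, c left unused
unrestricted: ✓, simply typable at (B -> B) -> B -> B; W, C, E all held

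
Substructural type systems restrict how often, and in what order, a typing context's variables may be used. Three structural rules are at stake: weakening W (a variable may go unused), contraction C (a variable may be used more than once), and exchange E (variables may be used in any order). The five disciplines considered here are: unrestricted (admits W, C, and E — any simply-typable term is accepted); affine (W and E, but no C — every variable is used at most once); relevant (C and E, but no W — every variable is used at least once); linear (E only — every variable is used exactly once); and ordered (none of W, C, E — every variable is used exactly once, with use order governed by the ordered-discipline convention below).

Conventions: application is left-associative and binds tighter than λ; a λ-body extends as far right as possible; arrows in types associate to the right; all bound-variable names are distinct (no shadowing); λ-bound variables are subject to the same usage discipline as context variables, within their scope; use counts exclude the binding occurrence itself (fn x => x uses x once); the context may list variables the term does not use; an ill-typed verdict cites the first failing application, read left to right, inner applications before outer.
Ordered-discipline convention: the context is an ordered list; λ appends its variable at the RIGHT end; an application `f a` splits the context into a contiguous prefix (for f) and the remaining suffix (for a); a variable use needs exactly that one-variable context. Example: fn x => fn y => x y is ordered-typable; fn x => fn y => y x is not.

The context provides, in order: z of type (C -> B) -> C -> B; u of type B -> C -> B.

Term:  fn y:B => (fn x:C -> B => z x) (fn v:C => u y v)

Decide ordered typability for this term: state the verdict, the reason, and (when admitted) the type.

yes — z, u, y, x, v once each; derivable with no W/C/E; term : B -> C -> B
usage: z: 1×, u: 1×, y (λ-bound): 1×, x (λ-bound): 1×, v (λ-bound): 1×
use order (left to right): z, x, u, y, v
typing: well-typed — term : B -> C -> B
summary: ordered ✓ | linear ✓ | affine ✓ | relevant ✓ | unrestricted ✓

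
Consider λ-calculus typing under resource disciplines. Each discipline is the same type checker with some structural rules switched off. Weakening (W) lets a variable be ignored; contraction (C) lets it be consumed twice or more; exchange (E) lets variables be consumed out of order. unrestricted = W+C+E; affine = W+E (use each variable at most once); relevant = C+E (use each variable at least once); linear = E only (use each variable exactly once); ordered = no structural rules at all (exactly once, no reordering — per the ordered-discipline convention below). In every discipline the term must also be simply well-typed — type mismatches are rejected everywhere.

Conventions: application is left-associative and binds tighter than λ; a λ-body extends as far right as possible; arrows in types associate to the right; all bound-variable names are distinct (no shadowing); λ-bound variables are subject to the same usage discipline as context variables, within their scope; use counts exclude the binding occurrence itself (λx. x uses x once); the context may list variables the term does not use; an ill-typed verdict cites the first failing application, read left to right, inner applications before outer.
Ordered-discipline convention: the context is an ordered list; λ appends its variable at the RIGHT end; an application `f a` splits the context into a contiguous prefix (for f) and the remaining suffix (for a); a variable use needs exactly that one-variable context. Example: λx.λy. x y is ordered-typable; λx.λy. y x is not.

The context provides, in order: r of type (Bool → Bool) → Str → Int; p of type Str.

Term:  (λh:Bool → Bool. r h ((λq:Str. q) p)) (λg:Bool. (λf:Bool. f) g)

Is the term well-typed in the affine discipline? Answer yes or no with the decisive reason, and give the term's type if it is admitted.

yes — no duplicate uses among r, p, h, q, g, f; term : Int
variable uses: r: 1; p: 1; h (bound): 1; q (bound): 1; g (bound): 1; f (bound): 1
use order (left to right): r, h, q, p, f, g
typing: ✓ — Int
summary: ordered ✗, linear ✓, affine ✓, relevant ✓, unrestricted ✓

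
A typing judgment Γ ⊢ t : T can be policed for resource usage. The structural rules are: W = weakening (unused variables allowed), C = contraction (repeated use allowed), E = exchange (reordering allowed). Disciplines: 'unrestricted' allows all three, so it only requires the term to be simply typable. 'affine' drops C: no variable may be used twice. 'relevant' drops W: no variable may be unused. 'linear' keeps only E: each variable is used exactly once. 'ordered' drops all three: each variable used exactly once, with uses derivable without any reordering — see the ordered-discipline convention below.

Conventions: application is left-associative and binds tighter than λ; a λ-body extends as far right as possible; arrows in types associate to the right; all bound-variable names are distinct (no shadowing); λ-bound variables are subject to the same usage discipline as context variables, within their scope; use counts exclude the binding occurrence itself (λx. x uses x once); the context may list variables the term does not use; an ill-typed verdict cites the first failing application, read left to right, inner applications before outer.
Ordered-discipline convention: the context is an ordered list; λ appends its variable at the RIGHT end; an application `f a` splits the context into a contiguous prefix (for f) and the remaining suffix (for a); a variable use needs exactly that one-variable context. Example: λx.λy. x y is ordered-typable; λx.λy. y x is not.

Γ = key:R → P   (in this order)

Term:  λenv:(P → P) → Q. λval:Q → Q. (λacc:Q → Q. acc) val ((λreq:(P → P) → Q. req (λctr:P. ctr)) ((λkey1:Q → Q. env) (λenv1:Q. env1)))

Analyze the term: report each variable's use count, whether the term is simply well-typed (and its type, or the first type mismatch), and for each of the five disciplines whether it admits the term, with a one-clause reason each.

usage: key ×0; env [bound] ×1; val [bound] ×1; acc [bound] ×1; req [bound] ×1; ctr [bound] ×1; key1 [bound] ×0; env1 [bound] ×1
left-to-right use order: acc, val, req, ctr, env, env1
typing: well-typed — term : ((P → P) → Q) → (Q → Q) → Q
ordered ✗ (needs weakening: key, key1 unused)
linear ✗ (needs weakening: key, key1 unused)
affine ✓ (at most one use each (key, env, val, acc, req, ctr, key1, env1))
relevant ✗ (needs weakening: key, key1 unused)
unrestricted ✓ (well-typed at ((P → P) → Q) → (Q → Q) → Q; no restrictions here)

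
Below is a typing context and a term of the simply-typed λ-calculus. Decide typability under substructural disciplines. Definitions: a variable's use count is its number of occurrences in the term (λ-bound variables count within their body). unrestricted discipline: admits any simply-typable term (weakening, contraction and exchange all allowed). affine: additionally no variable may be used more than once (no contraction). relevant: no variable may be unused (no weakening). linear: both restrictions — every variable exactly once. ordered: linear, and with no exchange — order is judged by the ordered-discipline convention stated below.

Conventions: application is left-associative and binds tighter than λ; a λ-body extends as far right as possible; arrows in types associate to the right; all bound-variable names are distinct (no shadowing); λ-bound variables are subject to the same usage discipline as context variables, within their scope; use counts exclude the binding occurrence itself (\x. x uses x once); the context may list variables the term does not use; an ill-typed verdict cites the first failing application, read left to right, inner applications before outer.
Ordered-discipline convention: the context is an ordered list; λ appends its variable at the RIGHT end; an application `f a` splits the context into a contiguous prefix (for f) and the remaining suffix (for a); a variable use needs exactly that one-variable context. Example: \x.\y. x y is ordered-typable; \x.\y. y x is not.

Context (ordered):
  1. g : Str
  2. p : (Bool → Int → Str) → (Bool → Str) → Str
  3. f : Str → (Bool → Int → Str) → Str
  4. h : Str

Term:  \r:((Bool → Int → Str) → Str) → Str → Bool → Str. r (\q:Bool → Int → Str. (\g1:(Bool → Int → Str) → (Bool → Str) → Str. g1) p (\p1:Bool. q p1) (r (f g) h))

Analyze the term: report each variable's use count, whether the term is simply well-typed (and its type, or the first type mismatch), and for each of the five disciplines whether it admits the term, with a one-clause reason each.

counts: g ×1; p ×1; f ×1; h ×1; r (λ-bound) ×2; q (λ-bound) ×1; g1 (λ-bound) ×1; p1 (λ-bound) ×1
left-to-right use order: r, g1, p, q, p1, r, f, g, h
typing: ✓ — (((Bool → Int → Str) → Str) → Str → Bool → Str) → Str → Bool → Str
ordered: ✗ — r ×2 used more than once (contraction)
linear: ✗ — r ×2 used more than once (contraction)
affine: ✗ — r ×2 used more than once (contraction)
relevant: ✓ — at least one use each (g, p, f, h, r, q, g1, p1)
unrestricted: ✓ — typability at (((Bool → Int → Str) → Str) → Str → Bool → Str) → Str → Bool → Str is all that's needed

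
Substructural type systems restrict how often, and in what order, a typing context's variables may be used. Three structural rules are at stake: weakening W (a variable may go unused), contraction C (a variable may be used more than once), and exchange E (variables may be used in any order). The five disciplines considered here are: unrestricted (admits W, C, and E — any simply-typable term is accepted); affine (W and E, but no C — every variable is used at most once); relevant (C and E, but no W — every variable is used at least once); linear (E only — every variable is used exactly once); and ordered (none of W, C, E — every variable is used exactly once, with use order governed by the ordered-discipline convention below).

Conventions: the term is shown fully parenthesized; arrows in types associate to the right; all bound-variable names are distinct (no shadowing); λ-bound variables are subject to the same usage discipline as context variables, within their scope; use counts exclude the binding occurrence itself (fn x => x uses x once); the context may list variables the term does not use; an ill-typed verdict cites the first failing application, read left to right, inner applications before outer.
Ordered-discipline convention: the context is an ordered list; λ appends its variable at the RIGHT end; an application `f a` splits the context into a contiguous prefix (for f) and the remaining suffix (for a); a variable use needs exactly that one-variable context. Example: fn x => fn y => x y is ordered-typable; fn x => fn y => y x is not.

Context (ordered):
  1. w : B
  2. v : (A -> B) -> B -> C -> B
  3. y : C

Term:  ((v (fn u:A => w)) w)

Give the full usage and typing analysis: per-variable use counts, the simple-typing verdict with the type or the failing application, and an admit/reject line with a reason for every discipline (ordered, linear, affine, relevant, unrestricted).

counts: w ×2, v ×1, y ×0, u [bound] ×0
use order (left to right): v, w, w
typing: well-typed — term : C -> B
ordered: ✗, uses contraction: w ×2; needs weakening: y, u unused
linear: ✗, uses contraction: w ×2; needs weakening: y, u unused
affine: ✗, uses contraction: w ×2
relevant: ✗, needs weakening: y, u unused
unrestricted: ✓, typability at C -> B is all that's needed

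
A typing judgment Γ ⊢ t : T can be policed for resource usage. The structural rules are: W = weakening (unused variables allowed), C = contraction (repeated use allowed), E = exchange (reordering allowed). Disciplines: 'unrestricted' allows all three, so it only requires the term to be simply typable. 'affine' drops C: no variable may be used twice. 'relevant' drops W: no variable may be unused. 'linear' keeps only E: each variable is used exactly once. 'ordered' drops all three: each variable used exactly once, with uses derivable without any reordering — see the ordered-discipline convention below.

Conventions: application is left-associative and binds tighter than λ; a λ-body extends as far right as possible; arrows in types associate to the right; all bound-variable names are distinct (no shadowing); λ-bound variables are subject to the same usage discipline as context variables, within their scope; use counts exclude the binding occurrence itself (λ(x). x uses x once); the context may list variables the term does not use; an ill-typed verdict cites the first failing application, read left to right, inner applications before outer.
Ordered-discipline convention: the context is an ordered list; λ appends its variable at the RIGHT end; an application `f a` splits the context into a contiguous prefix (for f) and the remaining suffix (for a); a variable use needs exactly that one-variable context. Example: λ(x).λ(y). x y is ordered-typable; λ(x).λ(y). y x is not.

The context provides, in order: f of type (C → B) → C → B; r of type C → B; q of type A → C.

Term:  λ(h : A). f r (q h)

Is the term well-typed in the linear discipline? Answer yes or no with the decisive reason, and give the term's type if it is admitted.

yes — exactly-once usage across f, r, q, h; term : A → B
counts: f=1; r=1; q=1; h (bound)=1
uses in reading order: f, r, q, h
typing: the term checks, with type A → B
across the five disciplines: ordered ✓; linear ✓; affine ✓; relevant ✓; unrestricted ✓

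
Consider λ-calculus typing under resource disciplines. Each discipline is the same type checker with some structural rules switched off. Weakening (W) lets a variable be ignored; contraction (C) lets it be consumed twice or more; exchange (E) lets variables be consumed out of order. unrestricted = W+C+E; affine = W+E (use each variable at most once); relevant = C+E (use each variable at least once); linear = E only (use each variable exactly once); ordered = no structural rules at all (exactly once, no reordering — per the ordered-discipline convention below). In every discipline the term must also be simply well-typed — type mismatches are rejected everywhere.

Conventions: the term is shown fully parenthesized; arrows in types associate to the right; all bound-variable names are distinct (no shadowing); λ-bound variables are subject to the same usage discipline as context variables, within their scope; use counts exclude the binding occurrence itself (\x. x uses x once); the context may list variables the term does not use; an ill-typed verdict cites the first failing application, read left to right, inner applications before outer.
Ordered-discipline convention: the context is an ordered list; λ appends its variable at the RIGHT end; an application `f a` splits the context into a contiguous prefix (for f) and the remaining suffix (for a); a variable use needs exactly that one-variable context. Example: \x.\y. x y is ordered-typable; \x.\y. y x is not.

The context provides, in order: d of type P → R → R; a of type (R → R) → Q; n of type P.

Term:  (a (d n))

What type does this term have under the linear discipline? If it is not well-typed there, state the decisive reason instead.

term : Q
counts: d=1, a=1, n=1
left-to-right use order: a, d, n
typing: well-typed at Q
summary: ordered ✗ · linear ✓ · affine ✓ · relevant ✓ · unrestricted ✓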